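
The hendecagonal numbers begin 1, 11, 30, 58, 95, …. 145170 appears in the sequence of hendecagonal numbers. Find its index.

Set n(9n−7)/2 = 145170, giving 9n² − 7n − 290340 = 0.
The discriminant is 49 + 72·145170 = 10452289, and √10452289 = 3233.
So n = (7 + 3233) / 18 = 3240/18 = 180.

180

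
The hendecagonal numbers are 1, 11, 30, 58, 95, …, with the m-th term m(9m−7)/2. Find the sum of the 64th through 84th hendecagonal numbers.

Σ i(9i−7)/2 = (9Σi² − 7Σi) / 2 over i = 64..84.
Σi = 3570 − 2016 = 1554 and Σi² = 201110 − 85344 = 115766.
(9·115766 − 7·1554) / 2 = 1031016/2 = 515508.

515508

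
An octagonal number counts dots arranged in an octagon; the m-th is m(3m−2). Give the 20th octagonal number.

1160

The 20th octagonal number is n(3n−2) with n = 20.
20·(3·20 − 2) = 20·58 = 1160.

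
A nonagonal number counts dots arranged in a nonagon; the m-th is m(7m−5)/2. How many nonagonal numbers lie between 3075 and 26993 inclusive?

The n-th nonagonal number is n(7n−5)/2.
Smallest index with value ≥ 3075: n = 30 (giving 3075).
Largest index with value ≤ 26993: n = 88 (giving 26884).
Indices 30 through 88: 59 terms.

59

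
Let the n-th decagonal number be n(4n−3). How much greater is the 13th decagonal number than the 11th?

186

13·(4·13 − 3) = 637 and 11·(4·11 − 3) = 451.
Difference: 637 − 451 = 186.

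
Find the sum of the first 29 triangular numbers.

Σ i(i+1)/2 = (Σi² + Σi) / 2 over i = 1..29.
Σi = 435 and Σi² = 8555.
(1·8555 + 1·435) / 2 = 8990/2 = 4495.

4495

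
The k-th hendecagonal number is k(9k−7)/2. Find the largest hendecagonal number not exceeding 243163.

241396

Solve n(9n−7)/2 ≤ 243163 for integer n.
n = 232 gives 241396 ≤ 243163, while n = 233 gives 243485 > 243163; so the answer is 241396.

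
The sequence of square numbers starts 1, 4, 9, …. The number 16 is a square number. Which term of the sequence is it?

We need n² = 16, so n = √16 = 4.
Check: 4² = 16. ✓

4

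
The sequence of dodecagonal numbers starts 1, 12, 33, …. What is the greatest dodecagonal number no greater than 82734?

Solve n(5n−4) ≤ 82734 for integer n.
n = 129 gives 82689 ≤ 82734, while n = 130 gives 83980 > 82734; so the answer is 82689.

82689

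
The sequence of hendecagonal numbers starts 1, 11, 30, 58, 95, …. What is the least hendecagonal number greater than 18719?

18785

Solve n(9n−7)/2 > 18719 for integer n.
The largest n with value ≤ 18719 is 64 (since 18208 ≤ 18719 < 18785), so the first above is n = 65, value 18785.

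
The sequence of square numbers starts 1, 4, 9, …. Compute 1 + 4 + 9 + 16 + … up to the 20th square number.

Σ_{i=1}^{20} i² = 20·21·41/6 = 2870.

2870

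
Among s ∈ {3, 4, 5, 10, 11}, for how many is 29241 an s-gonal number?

2

s = 3: P(3, 241) = 29161 and P(3, 242) = 29403; 29241 is not s-gonal.
s = 4: P(4, 171) = 29241. ✓
s = 5: P(5, 139) = 28912 and P(5, 140) = 29330; 29241 is not s-gonal.
s = 10: P(10, 85) = 28645 and P(10, 86) = 29326; 29241 is not s-gonal.
s = 11: P(11, 81) = 29241. ✓
Hits: s ∈ {4, 11} → 2.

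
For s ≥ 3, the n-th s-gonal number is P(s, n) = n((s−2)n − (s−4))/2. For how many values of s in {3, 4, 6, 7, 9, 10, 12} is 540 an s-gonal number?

s = 3: P(3, 32) = 528 and P(3, 33) = 561; 540 is not s-gonal.
s = 4: P(4, 23) = 529 and P(4, 24) = 576; 540 is not s-gonal.
s = 6: P(6, 16) = 496 and P(6, 17) = 561; 540 is not s-gonal.
s = 7: P(7, 15) = 540. ✓
s = 9: P(9, 12) = 474 and P(9, 13) = 559; 540 is not s-gonal.
s = 10: P(10, 12) = 540. ✓
s = 12: P(12, 10) = 460 and P(12, 11) = 561; 540 is not s-gonal.
Hits: s ∈ {7, 10} → 2.

2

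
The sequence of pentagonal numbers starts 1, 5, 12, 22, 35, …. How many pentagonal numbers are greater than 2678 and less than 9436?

The n-th pentagonal number is n(3n−1)/2.
Smallest index with value > 2678: n = 43 (giving 2752).
Largest index with value < 9436: n = 79 (giving 9322).
Indices 43 through 79: 37 terms.

37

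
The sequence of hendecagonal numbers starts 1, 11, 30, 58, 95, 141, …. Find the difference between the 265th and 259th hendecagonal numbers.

265·(9·265 − 7)/2 = 315085 and 259·(9·259 − 7)/2 = 300958.
Difference: 315085 − 300958 = 14127.

14127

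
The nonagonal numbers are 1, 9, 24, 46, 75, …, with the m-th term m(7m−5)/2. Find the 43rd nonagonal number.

The 43rd nonagonal number is n(7n−5)/2 with n = 43.
43·(7·43 − 5)/2 = 43·296/2 = 43·148 = 6364.

6364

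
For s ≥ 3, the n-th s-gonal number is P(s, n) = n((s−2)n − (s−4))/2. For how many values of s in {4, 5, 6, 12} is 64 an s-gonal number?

2

s = 4: P(4, 8) = 64. ✓
s = 5: P(5, 6) = 51 and P(5, 7) = 70; 64 is not s-gonal.
s = 6: P(6, 5) = 45 and P(6, 6) = 66; 64 is not s-gonal.
s = 12: P(12, 4) = 64. ✓
Hits: s ∈ {4, 12} → 2.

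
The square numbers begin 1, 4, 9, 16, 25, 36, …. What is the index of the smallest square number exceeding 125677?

355

Solve n² > 125677 for integer n.
The largest n with value ≤ 125677 is 354 (since 125316 ≤ 125677 < 126025), so the first above is n = 355, value 126025.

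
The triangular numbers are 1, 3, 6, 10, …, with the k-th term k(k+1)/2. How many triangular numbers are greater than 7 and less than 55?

6

The n-th triangular number is n(n+1)/2.
Smallest index with value > 7: n = 4 (giving 10).
Largest index with value < 55: n = 9 (giving 45).
Indices 4 through 9: 6 terms.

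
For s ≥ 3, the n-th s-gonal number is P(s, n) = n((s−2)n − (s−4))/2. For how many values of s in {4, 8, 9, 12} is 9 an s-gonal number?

s = 4: P(4, 3) = 9. ✓
s = 8: P(8, 2) = 8 and P(8, 3) = 21; 9 is not s-gonal.
s = 9: P(9, 2) = 9. ✓
s = 12: P(12, 1) = 1 and P(12, 2) = 12; 9 is not s-gonal.
Hits: s ∈ {4, 9} → 2.

2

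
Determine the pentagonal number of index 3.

12

3·(3·3 − 1)/2 = 3·8/2 = 3·4 = 12.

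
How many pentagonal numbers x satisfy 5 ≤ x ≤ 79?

6

The n-th pentagonal number is n(3n−1)/2.
Smallest index with value ≥ 5: n = 2 (giving 5).
Largest index with value ≤ 79: n = 7 (giving 70).
Indices 2 through 7: 6 terms.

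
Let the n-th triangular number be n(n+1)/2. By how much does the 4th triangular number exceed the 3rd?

4

Consecutive triangular numbers differ by n: T_{4} − T_{3} = 4.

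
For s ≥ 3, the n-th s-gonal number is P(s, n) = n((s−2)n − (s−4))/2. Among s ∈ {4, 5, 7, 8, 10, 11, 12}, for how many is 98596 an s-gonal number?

1

s = 4: P(4, 314) = 98596. ✓
s = 5: P(5, 256) = 98176 and P(5, 257) = 98945; 98596 is not s-gonal.
s = 7: P(7, 198) = 97713 and P(7, 199) = 98704; 98596 is not s-gonal.
s = 8: P(8, 181) = 97921 and P(8, 182) = 99008; 98596 is not s-gonal.
s = 10: P(10, 157) = 98125 and P(10, 158) = 99382; 98596 is not s-gonal.
s = 11: P(11, 148) = 98050 and P(11, 149) = 99383; 98596 is not s-gonal.
s = 12: P(12, 140) = 97440 and P(12, 141) = 98841; 98596 is not s-gonal.
Hits: s ∈ {4} → 1.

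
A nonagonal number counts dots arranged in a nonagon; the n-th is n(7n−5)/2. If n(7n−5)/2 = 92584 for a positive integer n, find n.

163

Set n(7n−5)/2 = 92584, giving 7n² − 5n − 185168 = 0.
The discriminant is 25 + 56·92584 = 5184729, and √5184729 = 2277.
So n = (5 + 2277) / 14 = 2282/14 = 163.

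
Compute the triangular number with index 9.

45

The 9th triangular number is n(n+1)/2 with n = 9.
9·10/2 = 90/2 = 45.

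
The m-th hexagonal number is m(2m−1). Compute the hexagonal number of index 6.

The 6th hexagonal number is n(2n−1) with n = 6.
6·(2·6 − 1) = 6·11 = 66.

66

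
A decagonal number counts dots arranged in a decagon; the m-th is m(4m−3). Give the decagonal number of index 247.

243295

The 247th decagonal number is n(4n−3) with n = 247.
247·(4·247 − 3) = 247·985 = 243295.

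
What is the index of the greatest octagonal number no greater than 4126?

Solve n(3n−2) ≤ 4126 for integer n.
n = 37 gives 4033 ≤ 4126, while n = 38 gives 4256 > 4126; so the answer is index 37.

37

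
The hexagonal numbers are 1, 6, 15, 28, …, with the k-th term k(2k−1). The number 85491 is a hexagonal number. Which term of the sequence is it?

207

Set n(2n−1) = 85491, giving 2n² − n − 85491 = 0.
The discriminant is 1 + 8·85491 = 683929, and √683929 = 827.
So n = (1 + 827) / 4 = 828/4 = 207.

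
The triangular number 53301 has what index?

326

Set n(n+1)/2 = 53301, giving n² + n − 106602 = 0.
The discriminant is 1 + 8·53301 = 426409, and √426409 = 653.
So n = (-1 + 653) / 2 = 652/2 = 326.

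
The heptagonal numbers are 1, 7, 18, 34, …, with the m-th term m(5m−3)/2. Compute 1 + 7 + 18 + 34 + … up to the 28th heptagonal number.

18676

Σ i(5i−3)/2 = (5Σi² − 3Σi) / 2 over i = 1..28.
Σi = 406 and Σi² = 7714.
(5·7714 − 3·406) / 2 = 37352/2 = 18676.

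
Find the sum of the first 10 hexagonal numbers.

715

Σ i(2i−1) = 2Σi² − Σi over i = 1..10.
Σi = 55 and Σi² = 385.
2·385 − 1·55 = 715.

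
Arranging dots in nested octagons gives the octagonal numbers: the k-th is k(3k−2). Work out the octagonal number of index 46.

6256

46·(3·46 − 2) = 46·136 = 6256.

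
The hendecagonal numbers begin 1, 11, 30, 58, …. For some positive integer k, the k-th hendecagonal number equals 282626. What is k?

251

Set n(9n−7)/2 = 282626, giving 9n² − 7n − 565252 = 0.
So n = (7 + 4511) / 18 = 4518/18 = 251.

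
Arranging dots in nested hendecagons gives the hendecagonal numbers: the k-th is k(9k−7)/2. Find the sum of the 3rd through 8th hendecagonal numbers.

Σ i(9i−7)/2 = (9Σi² − 7Σi) / 2 over i = 3..8.
Σi = 36 − 3 = 33 and Σi² = 204 − 5 = 199.
(9·199 − 7·33) / 2 = 1560/2 = 780.

780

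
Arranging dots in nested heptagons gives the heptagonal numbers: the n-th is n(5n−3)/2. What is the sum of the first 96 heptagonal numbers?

741856

Σ i(5i−3)/2 = (5Σi² − 3Σi) / 2 over i = 1..96.
Σi = 4656 and Σi² = 299536.
(5·299536 − 3·4656) / 2 = 1483712/2 = 741856.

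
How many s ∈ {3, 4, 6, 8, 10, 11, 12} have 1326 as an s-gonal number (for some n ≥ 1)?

s = 3: P(3, 51) = 1326. ✓
s = 4: P(4, 36) = 1296 and P(4, 37) = 1369; 1326 is not s-gonal.
s = 6: P(6, 26) = 1326. ✓
s = 8: P(8, 21) = 1281 and P(8, 22) = 1408; 1326 is not s-gonal.
s = 10: P(10, 18) = 1242 and P(10, 19) = 1387; 1326 is not s-gonal.
s = 11: P(11, 17) = 1241 and P(11, 18) = 1395; 1326 is not s-gonal.
s = 12: P(12, 16) = 1216 and P(12, 17) = 1377; 1326 is not s-gonal.
Hits: s ∈ {3, 6} → 2.

2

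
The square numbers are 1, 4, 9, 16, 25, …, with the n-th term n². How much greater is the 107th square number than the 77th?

107² = 11449 and 77² = 5929.
Difference: 11449 − 5929 = 5520.

5520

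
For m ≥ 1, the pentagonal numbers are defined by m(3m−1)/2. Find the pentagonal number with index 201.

60501

The 201st pentagonal number is n(3n−1)/2 with n = 201.
201·(3·201 − 1)/2 = 201·602/2 = 201·301 = 60501.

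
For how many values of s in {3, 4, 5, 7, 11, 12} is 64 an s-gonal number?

s = 3: P(3, 10) = 55 and P(3, 11) = 66; 64 is not s-gonal.
s = 4: P(4, 8) = 64. ✓
s = 5: P(5, 6) = 51 and P(5, 7) = 70; 64 is not s-gonal.
s = 7: P(7, 5) = 55 and P(7, 6) = 81; 64 is not s-gonal.
s = 11: P(11, 4) = 58 and P(11, 5) = 95; 64 is not s-gonal.
s = 12: P(12, 4) = 64. ✓
Hits: s ∈ {4, 12} → 2.

2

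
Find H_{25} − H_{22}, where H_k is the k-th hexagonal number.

279

25·(2·25 − 1) = 1225 and 22·(2·22 − 1) = 946.
Difference: 1225 − 946 = 279.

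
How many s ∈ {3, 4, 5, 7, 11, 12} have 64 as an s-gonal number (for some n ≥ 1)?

2

s = 3: P(3, 10) = 55 and P(3, 11) = 66; 64 is not s-gonal.
s = 4: P(4, 8) = 64. ✓
s = 5: P(5, 6) = 51 and P(5, 7) = 70; 64 is not s-gonal.
s = 7: P(7, 5) = 55 and P(7, 6) = 81; 64 is not s-gonal.
s = 11: P(11, 4) = 58 and P(11, 5) = 95; 64 is not s-gonal.
s = 12: P(12, 4) = 64. ✓
Hits: s ∈ {4, 12} → 2.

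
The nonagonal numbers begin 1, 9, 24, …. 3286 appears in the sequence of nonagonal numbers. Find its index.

Set n(7n−5)/2 = 3286, giving 7n² − 5n − 6572 = 0.
The discriminant is 25 + 56·3286 = 184041, and √184041 = 429.
So n = (5 + 429) / 14 = 434/14 = 31.
Check: 31·(7·31 − 5)/2 = 3286. ✓

31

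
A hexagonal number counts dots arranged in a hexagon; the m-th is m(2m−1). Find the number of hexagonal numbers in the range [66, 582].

12

The n-th hexagonal number is n(2n−1).
Smallest index with value ≥ 66: n = 6 (giving 66).
Largest index with value ≤ 582: n = 17 (giving 561).
Indices 6 through 17: 12 terms.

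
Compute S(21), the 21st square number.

The 21st square number is n² with n = 21.
21² = 441.

441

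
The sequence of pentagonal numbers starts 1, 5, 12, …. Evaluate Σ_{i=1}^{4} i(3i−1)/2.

Σ i(3i−1)/2 = (3Σi² − Σi) / 2 over i = 1..4.
Σi = 10 and Σi² = 30.
(3·30 − 1·10) / 2 = 80/2 = 40.

40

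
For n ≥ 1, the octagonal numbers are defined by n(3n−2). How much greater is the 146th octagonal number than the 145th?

871

Consecutive octagonal numbers differ by 6n − 5: here 6·146 − 5 = 871.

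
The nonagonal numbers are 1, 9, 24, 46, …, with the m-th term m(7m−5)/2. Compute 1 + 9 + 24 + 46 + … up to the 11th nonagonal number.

Σ i(7i−5)/2 = (7Σi² − 5Σi) / 2 over i = 1..11.
Σi = 66 and Σi² = 506.
(7·506 − 5·66) / 2 = 3212/2 = 1606.

1606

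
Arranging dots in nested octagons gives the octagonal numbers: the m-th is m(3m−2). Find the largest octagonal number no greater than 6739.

Solve n(3n−2) ≤ 6739 for integer n.
n = 47 gives 6533 ≤ 6739, while n = 48 gives 6816 > 6739; so the answer is 6533.

6533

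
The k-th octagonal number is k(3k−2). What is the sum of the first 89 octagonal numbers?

708885

Σ i(3i−2) = 3Σi² − 2Σi over i = 1..89.
Σi = 4005 and Σi² = 238965.
3·238965 − 2·4005 = 708885.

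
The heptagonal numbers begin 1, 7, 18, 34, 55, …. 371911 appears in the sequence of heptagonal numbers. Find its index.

Set n(5n−3)/2 = 371911, giving 5n² − 3n − 743822 = 0.
So n = (3 + 3857) / 10 = 3860/10 = 386.
Check: 386·(5·386 − 3)/2 = 371911. ✓

386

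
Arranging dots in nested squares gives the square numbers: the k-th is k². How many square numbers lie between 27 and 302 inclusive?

12

The n-th square number is n².
Smallest index with value ≥ 27: n = 6 (giving 36).
Largest index with value ≤ 302: n = 17 (giving 289).
Indices 6 through 17: 12 terms.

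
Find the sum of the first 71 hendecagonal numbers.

539316

Σ i(9i−7)/2 = (9Σi² − 7Σi) / 2 over i = 1..71.
Σi = 2556 and Σi² = 121836.
(9·121836 − 7·2556) / 2 = 1078632/2 = 539316.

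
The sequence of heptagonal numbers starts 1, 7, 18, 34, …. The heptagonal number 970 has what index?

Set n(5n−3)/2 = 970, giving 5n² − 3n − 1940 = 0.
So n = (3 + 197) / 10 = 200/10 = 20.

20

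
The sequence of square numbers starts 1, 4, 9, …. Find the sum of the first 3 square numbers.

14

Σ_{i=1}^{3} i² = 3·4·7/6 = 14.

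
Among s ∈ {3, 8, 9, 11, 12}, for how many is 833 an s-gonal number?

s = 3: P(3, 40) = 820 and P(3, 41) = 861; 833 is not s-gonal.
s = 8: P(8, 17) = 833. ✓
s = 9: P(9, 15) = 750 and P(9, 16) = 856; 833 is not s-gonal.
s = 11: P(11, 14) = 833. ✓
s = 12: P(12, 13) = 793 and P(12, 14) = 924; 833 is not s-gonal.
Hits: s ∈ {8, 11} → 2.

2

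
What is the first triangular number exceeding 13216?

13366

Solve n(n+1)/2 > 13216 for integer n.
The largest n with value ≤ 13216 is 162 (since 13203 ≤ 13216 < 13366), so the first above is n = 163, value 13366.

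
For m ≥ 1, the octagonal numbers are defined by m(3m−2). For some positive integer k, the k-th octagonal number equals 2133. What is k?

Set n(3n−2) = 2133, giving 3n² − 2n − 2133 = 0.
So n = (2 + 160) / 6 = 162/6 = 27.

27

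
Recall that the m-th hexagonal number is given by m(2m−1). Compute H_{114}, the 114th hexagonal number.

114·(2·114 − 1) = 114·227 = 25878.

25878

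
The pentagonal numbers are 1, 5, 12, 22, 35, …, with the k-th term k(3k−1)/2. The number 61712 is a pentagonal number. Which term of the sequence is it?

203

Set n(3n−1)/2 = 61712, giving 3n² − n − 123424 = 0.
The discriminant is 1 + 24·61712 = 1481089, and √1481089 = 1217.
So n = (1 + 1217) / 6 = 1218/6 = 203.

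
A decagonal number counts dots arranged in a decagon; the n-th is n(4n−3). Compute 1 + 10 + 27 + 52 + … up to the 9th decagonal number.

Σ i(4i−3) = 4Σi² − 3Σi over i = 1..9.
Σi = 45 and Σi² = 285.
4·285 − 3·45 = 1005.

1005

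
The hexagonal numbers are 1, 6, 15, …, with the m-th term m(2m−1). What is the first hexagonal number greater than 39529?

Solve n(2n−1) > 39529 for integer n.
The largest n with value ≤ 39529 is 140 (since 39060 ≤ 39529 < 39621), so the first above is n = 141, value 39621.

39621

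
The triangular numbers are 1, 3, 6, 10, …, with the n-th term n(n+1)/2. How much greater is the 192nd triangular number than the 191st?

Consecutive triangular numbers differ by n: T_{192} − T_{191} = 192.

192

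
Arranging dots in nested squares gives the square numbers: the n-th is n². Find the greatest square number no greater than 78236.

77841

Solve n² ≤ 78236 for integer n.
n = 279 gives 77841 ≤ 78236, while n = 280 gives 78400 > 78236; so the answer is 77841.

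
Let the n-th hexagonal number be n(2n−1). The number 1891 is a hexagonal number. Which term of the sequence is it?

Set n(2n−1) = 1891, giving 2n² − n − 1891 = 0.
The discriminant is 1 + 8·1891 = 15129, and √15129 = 123.
So n = (1 + 123) / 4 = 124/4 = 31.

31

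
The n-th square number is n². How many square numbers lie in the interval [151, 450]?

The n-th square number is n².
Smallest index with value ≥ 151: n = 13 (giving 169).
Largest index with value ≤ 450: n = 21 (giving 441).
Indices 13 through 21: 9 terms.

9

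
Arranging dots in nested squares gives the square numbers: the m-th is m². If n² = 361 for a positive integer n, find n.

19

We need n² = 361, so n = √361 = 19.
Check: 19² = 361. ✓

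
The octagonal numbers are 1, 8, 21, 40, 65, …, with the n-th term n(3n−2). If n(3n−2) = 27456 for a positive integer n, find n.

Set n(3n−2) = 27456, giving 3n² − 2n − 27456 = 0.
The discriminant is 4 + 12·27456 = 329476, and √329476 = 574.
So n = (2 + 574) / 6 = 576/6 = 96.

96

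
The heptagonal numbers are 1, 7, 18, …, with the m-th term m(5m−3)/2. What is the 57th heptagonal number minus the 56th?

Consecutive heptagonal numbers differ by 5n − 4: here 5·57 − 4 = 281.

281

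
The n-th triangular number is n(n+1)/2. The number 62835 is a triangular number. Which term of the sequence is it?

354

Set n(n+1)/2 = 62835, giving n² + n − 125670 = 0.
The discriminant is 1 + 8·62835 = 502681, and √502681 = 709.
So n = (-1 + 709) / 2 = 708/2 = 354.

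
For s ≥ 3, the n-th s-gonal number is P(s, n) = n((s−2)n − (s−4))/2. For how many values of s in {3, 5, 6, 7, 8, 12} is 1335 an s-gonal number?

s = 3: P(3, 51) = 1326 and P(3, 52) = 1378; 1335 is not s-gonal.
s = 5: P(5, 30) = 1335. ✓
s = 6: P(6, 26) = 1326 and P(6, 27) = 1431; 1335 is not s-gonal.
s = 7: P(7, 23) = 1288 and P(7, 24) = 1404; 1335 is not s-gonal.
s = 8: P(8, 21) = 1281 and P(8, 22) = 1408; 1335 is not s-gonal.
s = 12: P(12, 16) = 1216 and P(12, 17) = 1377; 1335 is not s-gonal.
Hits: s ∈ {5} → 1.

1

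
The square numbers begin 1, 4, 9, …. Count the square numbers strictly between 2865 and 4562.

14

The n-th square number is n².
Smallest index with value > 2865: n = 54 (giving 2916).
Largest index with value < 4562: n = 67 (giving 4489).
Indices 54 through 67: 14 terms.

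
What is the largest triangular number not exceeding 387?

378

Solve n(n+1)/2 ≤ 387 for integer n.
n = 27 gives 378 ≤ 387, while n = 28 gives 406 > 387; so the answer is 378.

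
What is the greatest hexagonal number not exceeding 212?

Solve n(2n−1) ≤ 212 for integer n.
n = 10 gives 190 ≤ 212, while n = 11 gives 231 > 212; so the answer is 190.

190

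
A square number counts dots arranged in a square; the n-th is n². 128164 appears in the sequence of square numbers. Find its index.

We need n² = 128164, so n = √128164 = 358.
Check: 358² = 128164. ✓

358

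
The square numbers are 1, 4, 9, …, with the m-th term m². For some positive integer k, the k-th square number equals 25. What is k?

We need n² = 25, so n = √25 = 5.

5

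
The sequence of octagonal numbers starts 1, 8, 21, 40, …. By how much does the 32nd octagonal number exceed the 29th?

32·(3·32 − 2) = 3008 and 29·(3·29 − 2) = 2465.
Difference: 3008 − 2465 = 543.

543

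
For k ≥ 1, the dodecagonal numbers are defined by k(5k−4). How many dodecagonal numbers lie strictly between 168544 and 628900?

The n-th dodecagonal number is n(5n−4).
Smallest index with value > 168544: n = 185 (giving 170385).
Largest index with value < 628900: n = 355 (giving 628705).
Indices 185 through 355: 171 terms.

171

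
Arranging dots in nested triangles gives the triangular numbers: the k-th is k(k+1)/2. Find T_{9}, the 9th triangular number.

The 9th triangular number is n(n+1)/2 with n = 9.
9·10/2 = 90/2 = 45.

45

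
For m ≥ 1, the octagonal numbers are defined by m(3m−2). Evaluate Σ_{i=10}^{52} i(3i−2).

Σ i(3i−2) = 3Σi² − 2Σi over i = 10..52.
Σi = 1378 − 45 = 1333 and Σi² = 48230 − 285 = 47945.
3·47945 − 2·1333 = 141169.

141169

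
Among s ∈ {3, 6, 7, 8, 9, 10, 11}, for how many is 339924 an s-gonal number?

1

s = 3: P(3, 824) = 339900 and P(3, 825) = 340725; 339924 is not s-gonal.
s = 6: P(6, 412) = 339076 and P(6, 413) = 340725; 339924 is not s-gonal.
s = 7: P(7, 369) = 339849 and P(7, 370) = 341695; 339924 is not s-gonal.
s = 8: P(8, 336) = 338016 and P(8, 337) = 340033; 339924 is not s-gonal.
s = 9: P(9, 312) = 339924. ✓
s = 10: P(10, 291) = 337851 and P(10, 292) = 340180; 339924 is not s-gonal.
s = 11: P(11, 275) = 339350 and P(11, 276) = 341826; 339924 is not s-gonal.
Hits: s ∈ {9} → 1.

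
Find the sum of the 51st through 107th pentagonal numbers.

554496

Σ i(3i−1)/2 = (3Σi² − Σi) / 2 over i = 51..107.
Σi = 5778 − 1275 = 4503 and Σi² = 414090 − 42925 = 371165.
(3·371165 − 1·4503) / 2 = 1108992/2 = 554496.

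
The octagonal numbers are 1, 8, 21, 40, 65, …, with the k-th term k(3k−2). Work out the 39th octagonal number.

4485

39·(3·39 − 2) = 39·115 = 4485.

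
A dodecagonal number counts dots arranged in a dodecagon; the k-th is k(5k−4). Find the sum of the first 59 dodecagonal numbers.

343970

Σ i(5i−4) = 5Σi² − 4Σi over i = 1..59.
Σi = 1770 and Σi² = 70210.
5·70210 − 4·1770 = 343970.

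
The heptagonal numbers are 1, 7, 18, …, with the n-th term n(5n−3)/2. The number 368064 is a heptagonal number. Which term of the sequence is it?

384

Set n(5n−3)/2 = 368064, giving 5n² − 3n − 736128 = 0.
The discriminant is 9 + 40·368064 = 14722569, and √14722569 = 3837.
So n = (3 + 3837) / 10 = 3840/10 = 384.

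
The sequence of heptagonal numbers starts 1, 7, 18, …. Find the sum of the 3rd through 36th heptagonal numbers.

39508

Σ i(5i−3)/2 = (5Σi² − 3Σi) / 2 over i = 3..36.
Σi = 666 − 3 = 663 and Σi² = 16206 − 5 = 16201.
(5·16201 − 3·663) / 2 = 79016/2 = 39508.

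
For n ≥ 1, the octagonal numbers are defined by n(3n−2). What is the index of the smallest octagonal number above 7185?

Solve n(3n−2) > 7185 for integer n.
The largest n with value ≤ 7185 is 49 (since 7105 ≤ 7185 < 7400), so the first above is n = 50, value 7400.

50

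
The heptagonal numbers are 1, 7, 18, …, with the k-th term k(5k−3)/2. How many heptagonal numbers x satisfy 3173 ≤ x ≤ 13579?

39

The n-th heptagonal number is n(5n−3)/2.
Smallest index with value ≥ 3173: n = 36 (giving 3186).
Largest index with value ≤ 13579: n = 74 (giving 13579).
Indices 36 through 74: 39 terms.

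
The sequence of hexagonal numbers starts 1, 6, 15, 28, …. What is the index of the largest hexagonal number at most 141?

8

Solve n(2n−1) ≤ 141 for integer n.
n = 8 gives 120 ≤ 141, while n = 9 gives 153 > 141; so the answer is index 8.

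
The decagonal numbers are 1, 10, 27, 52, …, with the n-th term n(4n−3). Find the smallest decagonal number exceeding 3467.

Solve n(4n−3) > 3467 for integer n.
The largest n with value ≤ 3467 is 29 (since 3277 ≤ 3467 < 3510), so the first above is n = 30, value 3510.

3510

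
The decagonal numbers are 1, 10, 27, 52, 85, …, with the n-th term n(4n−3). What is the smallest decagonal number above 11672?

11935

Solve n(4n−3) > 11672 for integer n.
The largest n with value ≤ 11672 is 54 (since 11502 ≤ 11672 < 11935), so the first above is n = 55, value 11935.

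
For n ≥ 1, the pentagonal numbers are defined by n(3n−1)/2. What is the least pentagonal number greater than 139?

Solve n(3n−1)/2 > 139 for integer n.
The largest n with value ≤ 139 is 9 (since 117 ≤ 139 < 145), so the first above is n = 10, value 145.

145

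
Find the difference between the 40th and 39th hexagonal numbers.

157

Consecutive hexagonal numbers differ by 4n − 3: here 4·40 − 3 = 157.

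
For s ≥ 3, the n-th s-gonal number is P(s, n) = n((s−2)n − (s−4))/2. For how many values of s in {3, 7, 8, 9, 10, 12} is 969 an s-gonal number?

s = 3: P(3, 43) = 946 and P(3, 44) = 990; 969 is not s-gonal.
s = 7: P(7, 19) = 874 and P(7, 20) = 970; 969 is not s-gonal.
s = 8: P(8, 18) = 936 and P(8, 19) = 1045; 969 is not s-gonal.
s = 9: P(9, 17) = 969. ✓
s = 10: P(10, 15) = 855 and P(10, 16) = 976; 969 is not s-gonal.
s = 12: P(12, 14) = 924 and P(12, 15) = 1065; 969 is not s-gonal.
Hits: s ∈ {9} → 1.

1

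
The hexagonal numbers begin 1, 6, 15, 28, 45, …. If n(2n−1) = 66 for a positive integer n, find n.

6

Set n(2n−1) = 66, giving 2n² − n − 66 = 0.
So n = (1 + 23) / 4 = 24/4 = 6.
Check: 6·(2·6 − 1) = 66. ✓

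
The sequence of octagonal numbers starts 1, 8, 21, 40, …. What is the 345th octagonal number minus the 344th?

2065

Consecutive octagonal numbers differ by 6n − 5: here 6·345 − 5 = 2065.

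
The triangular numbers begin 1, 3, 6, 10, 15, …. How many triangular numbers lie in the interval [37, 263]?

14

The n-th triangular number is n(n+1)/2.
Smallest index with value ≥ 37: n = 9 (giving 45).
Largest index with value ≤ 263: n = 22 (giving 253).
Indices 9 through 22: 14 terms.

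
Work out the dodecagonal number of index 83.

34113

The 83rd dodecagonal number is n(5n−4) with n = 83.
83·(5·83 − 4) = 83·411 = 34113.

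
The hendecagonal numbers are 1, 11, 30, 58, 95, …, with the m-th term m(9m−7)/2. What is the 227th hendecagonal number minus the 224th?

6078

227·(9·227 − 7)/2 = 231086 and 224·(9·224 − 7)/2 = 225008.
Difference: 231086 − 225008 = 6078.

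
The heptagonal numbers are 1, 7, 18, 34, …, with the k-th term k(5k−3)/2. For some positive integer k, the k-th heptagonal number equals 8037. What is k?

57

Set n(5n−3)/2 = 8037, giving 5n² − 3n − 16074 = 0.
The discriminant is 9 + 40·8037 = 321489, and √321489 = 567.
So n = (3 + 567) / 10 = 570/10 = 57.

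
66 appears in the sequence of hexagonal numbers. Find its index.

6

Set n(2n−1) = 66, giving 2n² − n − 66 = 0.
The discriminant is 1 + 8·66 = 529, and √529 = 23.
So n = (1 + 23) / 4 = 24/4 = 6.
Check: 6·(2·6 − 1) = 66. ✓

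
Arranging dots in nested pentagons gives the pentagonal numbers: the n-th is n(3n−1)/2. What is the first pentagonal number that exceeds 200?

210

Solve n(3n−1)/2 > 200 for integer n.
The largest n with value ≤ 200 is 11 (since 176 ≤ 200 < 210), so the first above is n = 12, value 210.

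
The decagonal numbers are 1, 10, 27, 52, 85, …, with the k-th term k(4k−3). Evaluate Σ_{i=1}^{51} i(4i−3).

Σ i(4i−3) = 4Σi² − 3Σi over i = 1..51.
Σi = 1326 and Σi² = 45526.
4·45526 − 3·1326 = 178126.

178126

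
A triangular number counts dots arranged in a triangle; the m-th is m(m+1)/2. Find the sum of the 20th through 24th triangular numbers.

1270

Σ i(i+1)/2 = (Σi² + Σi) / 2 over i = 20..24.
Σi = 300 − 190 = 110 and Σi² = 4900 − 2470 = 2430.
(1·2430 + 1·110) / 2 = 2540/2 = 1270.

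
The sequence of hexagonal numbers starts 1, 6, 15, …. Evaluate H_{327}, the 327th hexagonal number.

The 327th hexagonal number is n(2n−1) with n = 327.
327·(2·327 − 1) = 327·653 = 213531.

213531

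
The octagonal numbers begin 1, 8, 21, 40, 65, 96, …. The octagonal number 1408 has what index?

22

Set n(3n−2) = 1408, giving 3n² − 2n − 1408 = 0.
The discriminant is 4 + 12·1408 = 16900, and √16900 = 130.
So n = (2 + 130) / 6 = 132/6 = 22.
Check: 22·(3·22 − 2) = 1408. ✓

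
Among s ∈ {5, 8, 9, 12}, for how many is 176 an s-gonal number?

s = 5: P(5, 11) = 176. ✓
s = 8: P(8, 8) = 176. ✓
s = 9: P(9, 7) = 154 and P(9, 8) = 204; 176 is not s-gonal.
s = 12: P(12, 6) = 156 and P(12, 7) = 217; 176 is not s-gonal.
Hits: s ∈ {5, 8} → 2.

2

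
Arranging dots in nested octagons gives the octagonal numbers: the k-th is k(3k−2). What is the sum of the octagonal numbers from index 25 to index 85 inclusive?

Σ i(3i−2) = 3Σi² − 2Σi over i = 25..85.
Σi = 3655 − 300 = 3355 and Σi² = 208335 − 4900 = 203435.
3·203435 − 2·3355 = 603595.

603595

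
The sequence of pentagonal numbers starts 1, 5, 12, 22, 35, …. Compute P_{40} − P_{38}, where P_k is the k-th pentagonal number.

40·(3·40 − 1)/2 = 2380 and 38·(3·38 − 1)/2 = 2147.
Difference: 2380 − 2147 = 233.

233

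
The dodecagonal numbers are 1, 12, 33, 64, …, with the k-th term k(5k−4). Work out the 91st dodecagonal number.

41041

The 91st dodecagonal number is n(5n−4) with n = 91.
91·(5·91 − 4) = 91·451 = 41041.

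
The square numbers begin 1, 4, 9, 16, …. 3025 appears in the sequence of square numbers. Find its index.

We need n² = 3025, so n = √3025 = 55.

55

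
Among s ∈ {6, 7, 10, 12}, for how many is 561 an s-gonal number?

s = 6: P(6, 17) = 561. ✓
s = 7: P(7, 15) = 540 and P(7, 16) = 616; 561 is not s-gonal.
s = 10: P(10, 12) = 540 and P(10, 13) = 637; 561 is not s-gonal.
s = 12: P(12, 11) = 561. ✓
Hits: s ∈ {6, 12} → 2.

2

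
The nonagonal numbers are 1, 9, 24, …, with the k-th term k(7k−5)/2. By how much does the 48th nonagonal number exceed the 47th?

330

Consecutive nonagonal numbers differ by 7n − 6: here 7·48 − 6 = 330.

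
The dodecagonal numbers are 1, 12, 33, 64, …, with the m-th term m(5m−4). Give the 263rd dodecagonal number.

The 263rd dodecagonal number is n(5n−4) with n = 263.
263·(5·263 − 4) = 263·1311 = 344793.

344793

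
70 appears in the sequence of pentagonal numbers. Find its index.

7

Set n(3n−1)/2 = 70, giving 3n² − n − 140 = 0.
The discriminant is 1 + 24·70 = 1681, and √1681 = 41.
So n = (1 + 41) / 6 = 42/6 = 7.
Check: 7·(3·7 − 1)/2 = 70. ✓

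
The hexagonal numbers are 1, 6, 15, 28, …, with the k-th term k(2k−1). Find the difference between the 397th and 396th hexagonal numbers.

1585

Consecutive hexagonal numbers differ by 4n − 3: here 4·397 − 3 = 1585.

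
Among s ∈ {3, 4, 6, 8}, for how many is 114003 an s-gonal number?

2

s = 3: P(3, 477) = 114003. ✓
s = 4: P(4, 337) = 113569 and P(4, 338) = 114244; 114003 is not s-gonal.
s = 6: P(6, 239) = 114003. ✓
s = 8: P(8, 195) = 113685 and P(8, 196) = 114856; 114003 is not s-gonal.
Hits: s ∈ {3, 6} → 2.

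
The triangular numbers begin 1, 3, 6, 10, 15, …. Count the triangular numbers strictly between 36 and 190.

10

The n-th triangular number is n(n+1)/2.
Smallest index with value > 36: n = 9 (giving 45).
Largest index with value < 190: n = 18 (giving 171).
Indices 9 through 18: 10 terms.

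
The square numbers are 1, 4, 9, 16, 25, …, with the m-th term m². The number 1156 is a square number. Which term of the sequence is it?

We need n² = 1156, so n = √1156 = 34.

34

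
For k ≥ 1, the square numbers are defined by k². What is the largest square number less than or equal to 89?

81

Solve n² ≤ 89 for integer n.
n = 9 gives 81 ≤ 89, while n = 10 gives 100 > 89; so the answer is 81.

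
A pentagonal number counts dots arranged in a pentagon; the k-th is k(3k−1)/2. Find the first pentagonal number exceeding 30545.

30602

Solve n(3n−1)/2 > 30545 for integer n.
The largest n with value ≤ 30545 is 142 (since 30175 ≤ 30545 < 30602), so the first above is n = 143, value 30602.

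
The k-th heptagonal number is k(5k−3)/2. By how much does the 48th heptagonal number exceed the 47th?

Consecutive heptagonal numbers differ by 5n − 4: here 5·48 − 4 = 236.

236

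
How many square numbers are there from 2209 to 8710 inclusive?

47

The n-th square number is n².
Smallest index with value ≥ 2209: n = 47 (giving 2209).
Largest index with value ≤ 8710: n = 93 (giving 8649).
Indices 47 through 93: 47 terms.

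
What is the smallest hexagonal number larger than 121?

153

Solve n(2n−1) > 121 for integer n.
The largest n with value ≤ 121 is 8 (since 120 ≤ 121 < 153), so the first above is n = 9, value 153.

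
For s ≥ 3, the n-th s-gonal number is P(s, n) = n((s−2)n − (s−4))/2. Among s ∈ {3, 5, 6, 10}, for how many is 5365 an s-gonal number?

s = 3: P(3, 103) = 5356 and P(3, 104) = 5460; 5365 is not s-gonal.
s = 5: P(5, 59) = 5192 and P(5, 60) = 5370; 5365 is not s-gonal.
s = 6: P(6, 52) = 5356 and P(6, 53) = 5565; 5365 is not s-gonal.
s = 10: P(10, 37) = 5365. ✓
Hits: s ∈ {10} → 1.

1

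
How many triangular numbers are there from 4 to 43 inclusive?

6

The n-th triangular number is n(n+1)/2.
Smallest index with value ≥ 4: n = 3 (giving 6).
Largest index with value ≤ 43: n = 8 (giving 36).
Indices 3 through 8: 6 terms.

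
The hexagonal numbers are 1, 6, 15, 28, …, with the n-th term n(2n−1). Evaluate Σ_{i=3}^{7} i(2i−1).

Σ i(2i−1) = 2Σi² − Σi over i = 3..7.
Σi = 28 − 3 = 25 and Σi² = 140 − 5 = 135.
2·135 − 1·25 = 245.

245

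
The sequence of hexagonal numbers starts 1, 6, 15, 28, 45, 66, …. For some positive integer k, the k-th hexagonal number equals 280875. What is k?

375

Set n(2n−1) = 280875, giving 2n² − n − 280875 = 0.
The discriminant is 1 + 8·280875 = 2247001, and √2247001 = 1499.
So n = (1 + 1499) / 4 = 1500/4 = 375.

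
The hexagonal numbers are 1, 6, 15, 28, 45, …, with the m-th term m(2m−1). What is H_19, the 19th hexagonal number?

703

The 19th hexagonal number is n(2n−1) with n = 19.
19·(2·19 − 1) = 19·37 = 703.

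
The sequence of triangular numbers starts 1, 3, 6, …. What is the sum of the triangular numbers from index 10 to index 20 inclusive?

Σ i(i+1)/2 = (Σi² + Σi) / 2 over i = 10..20.
Σi = 210 − 45 = 165 and Σi² = 2870 − 285 = 2585.
(1·2585 + 1·165) / 2 = 2750/2 = 1375.

1375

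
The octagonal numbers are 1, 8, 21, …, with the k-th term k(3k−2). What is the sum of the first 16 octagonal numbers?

4216

Σ i(3i−2) = 3Σi² − 2Σi over i = 1..16.
Σi = 136 and Σi² = 1496.
3·1496 − 2·136 = 4216.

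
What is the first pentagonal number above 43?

Solve n(3n−1)/2 > 43 for integer n.
The largest n with value ≤ 43 is 5 (since 35 ≤ 43 < 51), so the first above is n = 6, value 51.

51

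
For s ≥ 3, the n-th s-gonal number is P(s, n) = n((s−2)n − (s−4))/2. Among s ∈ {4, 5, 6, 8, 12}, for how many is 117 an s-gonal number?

1

s = 4: P(4, 10) = 100 and P(4, 11) = 121; 117 is not s-gonal.
s = 5: P(5, 9) = 117. ✓
s = 6: P(6, 7) = 91 and P(6, 8) = 120; 117 is not s-gonal.
s = 8: P(8, 6) = 96 and P(8, 7) = 133; 117 is not s-gonal.
s = 12: P(12, 5) = 105 and P(12, 6) = 156; 117 is not s-gonal.
Hits: s ∈ {5} → 1.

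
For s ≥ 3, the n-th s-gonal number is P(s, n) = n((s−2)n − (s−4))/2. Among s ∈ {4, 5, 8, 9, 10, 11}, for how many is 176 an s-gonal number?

s = 4: P(4, 13) = 169 and P(4, 14) = 196; 176 is not s-gonal.
s = 5: P(5, 11) = 176. ✓
s = 8: P(8, 8) = 176. ✓
s = 9: P(9, 7) = 154 and P(9, 8) = 204; 176 is not s-gonal.
s = 10: P(10, 7) = 175 and P(10, 8) = 232; 176 is not s-gonal.
s = 11: P(11, 6) = 141 and P(11, 7) = 196; 176 is not s-gonal.
Hits: s ∈ {5, 8} → 2.

2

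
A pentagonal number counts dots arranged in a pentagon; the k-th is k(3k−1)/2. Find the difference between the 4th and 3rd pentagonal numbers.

Consecutive pentagonal numbers differ by 3n − 2: here 3·4 − 2 = 10.

10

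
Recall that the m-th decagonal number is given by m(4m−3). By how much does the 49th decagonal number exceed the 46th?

49·(4·49 − 3) = 9457 and 46·(4·46 − 3) = 8326.
Difference: 9457 − 8326 = 1131.

1131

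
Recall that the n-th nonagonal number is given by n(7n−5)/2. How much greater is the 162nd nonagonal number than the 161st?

Consecutive nonagonal numbers differ by 7n − 6: here 7·162 − 6 = 1128.

1128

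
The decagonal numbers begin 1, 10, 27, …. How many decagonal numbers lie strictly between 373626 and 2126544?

423

The n-th decagonal number is n(4n−3).
Smallest index with value > 373626: n = 307 (giving 376075).
Largest index with value < 2126544: n = 729 (giving 2123577).
Indices 307 through 729: 423 terms.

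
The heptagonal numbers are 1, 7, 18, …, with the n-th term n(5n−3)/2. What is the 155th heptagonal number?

The 155th heptagonal number is n(5n−3)/2 with n = 155.
155·(5·155 − 3)/2 = 155·772/2 = 155·386 = 59830.

59830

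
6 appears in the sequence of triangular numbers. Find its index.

Set n(n+1)/2 = 6, giving n² + n − 12 = 0.
The discriminant is 1 + 8·6 = 49, and √49 = 7.
So n = (-1 + 7) / 2 = 6/2 = 3.
Check: 3·4/2 = 6. ✓

3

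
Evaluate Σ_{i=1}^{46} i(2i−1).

Σ i(2i−1) = 2Σi² − Σi over i = 1..46.
Σi = 1081 and Σi² = 33511.
2·33511 − 1·1081 = 65941.

65941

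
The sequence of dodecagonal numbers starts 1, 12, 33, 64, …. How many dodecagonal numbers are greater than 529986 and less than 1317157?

188

The n-th dodecagonal number is n(5n−4).
Smallest index with value > 529986: n = 326 (giving 530076).
Largest index with value < 1317157: n = 513 (giving 1313793).
Indices 326 through 513: 188 terms.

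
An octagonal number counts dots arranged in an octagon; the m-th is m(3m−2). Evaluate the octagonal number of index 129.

The 129th octagonal number is n(3n−2) with n = 129.
129·(3·129 − 2) = 129·385 = 49665.

49665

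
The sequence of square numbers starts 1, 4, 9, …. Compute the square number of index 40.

1600

The 40th square number is n² with n = 40.
40² = 1600.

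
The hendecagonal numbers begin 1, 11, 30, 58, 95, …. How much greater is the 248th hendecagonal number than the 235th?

248·(9·248 − 7)/2 = 275900 and 235·(9·235 − 7)/2 = 247690.
Difference: 275900 − 247690 = 28210.

28210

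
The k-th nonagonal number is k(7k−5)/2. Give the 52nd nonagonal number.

9334

The 52nd nonagonal number is n(7n−5)/2 with n = 52.
52·(7·52 − 5)/2 = 52·359/2 = 9334.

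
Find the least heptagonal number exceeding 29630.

Solve n(5n−3)/2 > 29630 for integer n.
The largest n with value ≤ 29630 is 109 (since 29539 ≤ 29630 < 30085), so the first above is n = 110, value 30085.

30085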